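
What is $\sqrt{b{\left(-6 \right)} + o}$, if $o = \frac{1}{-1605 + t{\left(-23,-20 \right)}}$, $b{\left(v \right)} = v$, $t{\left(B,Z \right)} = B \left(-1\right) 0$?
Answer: $\frac{i \sqrt{15457755}}{1605} \approx 2.4496 i$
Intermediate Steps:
$t{\left(B,Z \right)} = 0$ ($t{\left(B,Z \right)} = - B 0 = 0$)
$o = - \frac{1}{1605}$ ($o = \frac{1}{-1605 + 0} = \frac{1}{-1605} = - \frac{1}{1605} \approx -0.00062305$)
$\sqrt{b{\left(-6 \right)} + o} = \sqrt{-6 - \frac{1}{1605}} = \sqrt{- \frac{9631}{1605}} = \frac{i \sqrt{15457755}}{1605}$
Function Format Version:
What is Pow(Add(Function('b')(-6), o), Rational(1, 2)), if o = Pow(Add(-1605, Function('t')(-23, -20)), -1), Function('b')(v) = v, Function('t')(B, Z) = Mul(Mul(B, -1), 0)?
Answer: Mul(Rational(1, 1605), I, Pow(15457755, Rational(1, 2))) ≈ Mul(2.4496, I)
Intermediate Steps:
Function('t')(B, Z) = 0 (Function('t')(B, Z) = Mul(Mul(-1, B), 0) = 0)
o = Rational(-1, 1605) (o = Pow(Add(-1605, 0), -1) = Pow(-1605, -1) = Rational(-1, 1605) ≈ -0.00062305)
Pow(Add(Function('b')(-6), o), Rational(1, 2)) = Pow(Add(-6, Rational(-1, 1605)), Rational(1, 2)) = Pow(Rational(-9631, 1605), Rational(1, 2)) = Mul(Rational(1, 1605), I, Pow(15457755, Rational(1, 2)))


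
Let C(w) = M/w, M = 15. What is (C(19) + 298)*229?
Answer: 1300033/19 ≈ 68423.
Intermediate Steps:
C(w) = 15/w
(C(19) + 298)*229 = (15/19 + 298)*229 = (5677/19)*229 = 1300033/19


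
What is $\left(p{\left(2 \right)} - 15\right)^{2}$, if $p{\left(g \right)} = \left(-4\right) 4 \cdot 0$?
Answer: $225$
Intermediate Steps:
$p{\left(g \right)} = 0$ ($p{\left(g \right)} = \left(-16\right) 0 = 0$)
$\left(p{\left(2 \right)} - 15\right)^{2} = \left(0 - 15\right)^{2} = \left(-15\right)^{2} = 225$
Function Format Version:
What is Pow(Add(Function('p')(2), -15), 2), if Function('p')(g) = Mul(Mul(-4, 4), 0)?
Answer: 225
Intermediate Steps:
Function('p')(g) = 0 (Function('p')(g) = Mul(-16, 0) = 0)
Pow(Add(Function('p')(2), -15), 2) = Pow(Add(0, -15), 2) = Pow(-15, 2) = 225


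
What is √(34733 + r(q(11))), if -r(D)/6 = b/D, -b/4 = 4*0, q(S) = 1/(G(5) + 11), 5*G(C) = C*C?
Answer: √34733 ≈ 186.37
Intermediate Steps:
G(C) = C²/5 (G(C) = (C*C)/5 = C²/5)
q(S) = 1/16 (q(S) = 1/((⅕)*5² + 11) = 1/((⅕)*25 + 11) = 1/(5 + 11) = 1/16)
b = 0 (b = -16*0 = -4*0 = 0)
r(D) = 0 (r(D) = -0/D = -6*0 = 0)
√(34733 + r(q(11))) = √(34733 + 0) = √34733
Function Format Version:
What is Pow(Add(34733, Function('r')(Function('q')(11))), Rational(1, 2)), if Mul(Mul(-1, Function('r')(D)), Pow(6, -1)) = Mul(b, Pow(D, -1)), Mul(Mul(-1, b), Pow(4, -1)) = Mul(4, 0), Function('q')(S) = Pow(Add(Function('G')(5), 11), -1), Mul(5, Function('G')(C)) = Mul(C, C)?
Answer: Pow(34733, Rational(1, 2)) ≈ 186.37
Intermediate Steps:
Function('G')(C) = Mul(Rational(1, 5), Pow(C, 2)) (Function('G')(C) = Mul(Rational(1, 5), Mul(C, C)) = Mul(Rational(1, 5), Pow(C, 2)))
Function('q')(S) = Rational(1, 16) (Function('q')(S) = Pow(Add(Mul(Rational(1, 5), Pow(5, 2)), 11), -1) = Pow(Add(Mul(Rational(1, 5), 25), 11), -1) = Pow(Add(5, 11), -1) = Pow(16, -1) = Rational(1, 16))
b = 0 (b = Mul(-4, Mul(4, 0)) = Mul(-4, 0) = 0)
Function('r')(D) = 0 (Function('r')(D) = Mul(-6, Mul(0, Pow(D, -1))) = Mul(-6, 0) = 0)
Pow(Add(34733, Function('r')(Function('q')(11))), Rational(1, 2)) = Pow(Add(34733, 0), Rational(1, 2)) = Pow(34733, Rational(1, 2))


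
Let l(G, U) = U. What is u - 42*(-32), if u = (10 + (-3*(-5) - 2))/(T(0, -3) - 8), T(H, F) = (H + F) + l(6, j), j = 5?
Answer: 8041/6 ≈ 1340.2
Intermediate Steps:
T(H, F) = 5 + F + H (T(H, F) = (H + F) + 5 = (F + H) + 5 = 5 + F + H)
u = -23/6 (u = (10 + (-3*(-5) - 2))/((5 - 3 + 0) - 8) = (10 + (15 - 2))/(2 - 8) = (10 + 13)/(-6) = 23*(-⅙) = -23/6 ≈ -3.8333)
u - 42*(-32) = -23/6 - 42*(-32) = -23/6 + 1344 = 8041/6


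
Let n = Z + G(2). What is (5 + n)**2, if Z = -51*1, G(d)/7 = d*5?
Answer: 576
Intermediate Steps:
G(d) = 35*d (G(d) = 7*(d*5) = 7*(5*d) = 35*d)
Z = -51
n = 19 (n = -51 + 35*2 = -51 + 70 = 19)
(5 + n)**2 = (5 + 19)**2 = 24**2 = 576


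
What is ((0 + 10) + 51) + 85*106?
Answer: 9071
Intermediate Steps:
((0 + 10) + 51) + 85*106 = (10 + 51) + 9010 = 61 + 9010 = 9071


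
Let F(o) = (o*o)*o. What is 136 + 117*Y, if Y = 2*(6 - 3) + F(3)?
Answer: 3997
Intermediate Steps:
F(o) = o³ (F(o) = o²*o = o³)
Y = 33 (Y = 2*(6 - 3) + 3³ = 2*3 + 27 = 6 + 27 = 33)
136 + 117*Y = 136 + 117*33 = 136 + 3861 = 3997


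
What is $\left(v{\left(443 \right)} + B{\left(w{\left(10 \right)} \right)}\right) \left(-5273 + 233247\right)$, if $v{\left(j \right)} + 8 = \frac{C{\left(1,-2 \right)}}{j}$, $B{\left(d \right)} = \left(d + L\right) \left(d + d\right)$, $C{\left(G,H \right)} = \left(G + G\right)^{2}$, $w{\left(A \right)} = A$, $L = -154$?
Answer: $- \frac{291665376120}{443} \approx -6.5839 \cdot 10^{8}$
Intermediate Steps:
$C{\left(G,H \right)} = 4 G^{2}$ ($C{\left(G,H \right)} = \left(2 G\right)^{2} = 4 G^{2}$)
$B{\left(d \right)} = 2 d \left(-154 + d\right)$ ($B{\left(d \right)} = \left(d - 154\right) \left(d + d\right) = \left(-154 + d\right) 2 d = 2 d \left(-154 + d\right)$)
$v{\left(j \right)} = -8 + \frac{4}{j}$ ($v{\left(j \right)} = -8 + \frac{4 \cdot 1^{2}}{j} = -8 + \frac{4 \cdot 1}{j} = -8 + \frac{4}{j}$)
$\left(v{\left(443 \right)} + B{\left(w{\left(10 \right)} \right)}\right) \left(-5273 + 233247\right) = \left(\left(-8 + \frac{4}{443}\right) + 2 \cdot 10 \left(-154 + 10\right)\right) \left(-5273 + 233247\right) = \left(\left(-8 + 4 \cdot \frac{1}{443}\right) + 2 \cdot 10 \left(-144\right)\right) 227974 = \left(\left(-8 + \frac{4}{443}\right) - 2880\right) 227974 = \left(- \frac{3540}{443} - 2880\right) 227974 = \left(- \frac{1279380}{443}\right) 227974 = - \frac{291665376120}{443}$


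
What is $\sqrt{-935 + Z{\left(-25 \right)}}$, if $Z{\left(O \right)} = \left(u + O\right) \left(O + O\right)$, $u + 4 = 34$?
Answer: $i \sqrt{1185} \approx 34.424 i$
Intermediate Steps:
$u = 30$ ($u = -4 + 34 = 30$)
$Z{\left(O \right)} = 2 O \left(30 + O\right)$ ($Z{\left(O \right)} = \left(30 + O\right) \left(O + O\right) = \left(30 + O\right) 2 O = 2 O \left(30 + O\right)$)
$\sqrt{-935 + Z{\left(-25 \right)}} = \sqrt{-935 + 2 \left(-25\right) \left(30 - 25\right)} = \sqrt{-935 + 2 \left(-25\right) 5} = \sqrt{-935 - 250} = \sqrt{-1185} = i \sqrt{1185}$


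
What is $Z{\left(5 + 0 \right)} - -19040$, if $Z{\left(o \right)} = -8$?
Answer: $19032$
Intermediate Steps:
$Z{\left(5 + 0 \right)} - -19040 = -8 - -19040 = -8 + 19040 = 19032$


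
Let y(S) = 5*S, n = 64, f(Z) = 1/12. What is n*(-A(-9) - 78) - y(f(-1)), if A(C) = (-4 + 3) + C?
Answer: -52229/12 ≈ -4352.4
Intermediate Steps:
f(Z) = 1/12
A(C) = -1 + C
n*(-A(-9) - 78) - y(f(-1)) = 64*(-(-1 - 9) - 78) - 5/12 = 64*(-1*(-10) - 78) - 1*5/12 = 64*(10 - 78) - 5/12 = 64*(-68) - 5/12 = -4352 - 5/12 = -52229/12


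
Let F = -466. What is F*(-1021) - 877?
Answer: 474909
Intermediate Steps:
F*(-1021) - 877 = -466*(-1021) - 877 = 475786 - 877 = 474909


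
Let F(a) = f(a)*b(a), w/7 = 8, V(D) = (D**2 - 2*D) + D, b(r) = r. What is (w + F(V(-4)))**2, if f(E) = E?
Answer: 207936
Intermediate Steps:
V(D) = D**2 - D
w = 56 (w = 7*8 = 56)
F(a) = a**2 (F(a) = a*a = a**2)
(w + F(V(-4)))**2 = (56 + (-4*(-1 - 4))**2)**2 = (56 + (-4*(-5))**2)**2 = (56 + 20**2)**2 = (56 + 400)**2 = 456**2 = 207936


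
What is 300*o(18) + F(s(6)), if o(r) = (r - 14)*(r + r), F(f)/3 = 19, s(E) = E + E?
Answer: 43257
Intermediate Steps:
s(E) = 2*E
F(f) = 57 (F(f) = 3*19 = 57)
o(r) = 2*r*(-14 + r) (o(r) = (-14 + r)*(2*r) = 2*r*(-14 + r))
300*o(18) + F(s(6)) = 300*(2*18*(-14 + 18)) + 57 = 300*(2*18*4) + 57 = 300*144 + 57 = 43200 + 57 = 43257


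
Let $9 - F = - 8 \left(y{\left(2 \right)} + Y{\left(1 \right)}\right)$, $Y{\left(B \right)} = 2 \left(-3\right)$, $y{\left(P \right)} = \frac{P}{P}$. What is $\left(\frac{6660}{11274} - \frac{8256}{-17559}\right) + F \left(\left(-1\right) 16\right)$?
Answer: $\frac{5466570190}{10997787} \approx 497.06$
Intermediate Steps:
$y{\left(P \right)} = 1$
$Y{\left(B \right)} = -6$
$F = -31$ ($F = 9 - - 8 \left(1 - 6\right) = 9 - \left(-8\right) \left(-5\right) = 9 - 40 = -31$)
$\left(\frac{6660}{11274} - \frac{8256}{-17559}\right) + F \left(\left(-1\right) 16\right) = \left(\frac{6660}{11274} - \frac{8256}{-17559}\right) - 31 \left(\left(-1\right) 16\right) = \left(6660 \cdot \frac{1}{11274} - - \frac{2752}{5853}\right) - -496 = \left(\frac{1110}{1879} + \frac{2752}{5853}\right) + 496 = \frac{11667838}{10997787} + 496 = \frac{5466570190}{10997787}$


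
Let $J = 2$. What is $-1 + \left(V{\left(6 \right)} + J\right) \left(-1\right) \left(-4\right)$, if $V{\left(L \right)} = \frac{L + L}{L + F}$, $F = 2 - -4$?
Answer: $11$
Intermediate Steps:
$F = 6$ ($F = 2 + 4 = 6$)
$V{\left(L \right)} = \frac{2 L}{6 + L}$ ($V{\left(L \right)} = \frac{L + L}{L + 6} = \frac{2 L}{6 + L}$)
$-1 + \left(V{\left(6 \right)} + J\right) \left(-1\right) \left(-4\right) = -1 + \left(2 \cdot 6 \frac{1}{6 + 6} + 2\right) \left(-1\right) \left(-4\right) = -1 + \left(2 \cdot 6 \cdot \frac{1}{12} + 2\right) \left(-1\right) \left(-4\right) = -1 + \left(1 + 2\right) \left(-1\right) \left(-4\right) = -1 + 3 \left(-1\right) \left(-4\right) = -1 - -12 = -1 + 12 = 11$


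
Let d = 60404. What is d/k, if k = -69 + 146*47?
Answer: 60404/6793 ≈ 8.8921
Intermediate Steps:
k = 6793 (k = -69 + 6862 = 6793)
d/k = 60404/6793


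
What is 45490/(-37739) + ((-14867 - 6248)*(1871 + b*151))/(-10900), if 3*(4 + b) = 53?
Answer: 470231796797/61703265 ≈ 7620.9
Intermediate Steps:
b = 41/3 (b = -4 + (⅓)*53 = -4 + 53/3 = 41/3 ≈ 13.667)
45490/(-37739) + ((-14867 - 6248)*(1871 + b*151))/(-10900) = 45490/(-37739) + ((-14867 - 6248)*(1871 + (41/3)*151))/(-10900) = 45490*(-1/37739) - 21115*(1871 + 6191/3)*(-1/10900) = -45490/37739 - 21115*11804/3*(-1/10900) = -45490/37739 - 249241460/3*(-1/10900) = -45490/37739 + 12462073/1635 = 470231796797/61703265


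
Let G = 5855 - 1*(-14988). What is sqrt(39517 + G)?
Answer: 2*sqrt(15090) ≈ 245.68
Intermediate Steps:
G = 20843 (G = 5855 + 14988 = 20843)
sqrt(39517 + G) = sqrt(39517 + 20843) = sqrt(60360) = 2*sqrt(15090)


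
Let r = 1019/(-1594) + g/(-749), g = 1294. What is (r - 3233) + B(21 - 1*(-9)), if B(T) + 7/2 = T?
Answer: -1915542728/596953 ≈ -3208.9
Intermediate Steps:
B(T) = -7/2 + T
r = -2825867/1193906 (r = 1019/(-1594) + 1294/(-749) = 1019*(-1/1594) + 1294*(-1/749) = -1019/1594 - 1294/749 = -2825867/1193906 ≈ -2.3669)
(r - 3233) + B(21 - 1*(-9)) = (-2825867/1193906 - 3233) + (-7/2 + (21 - 1*(-9))) = -3862723965/1193906 + (-7/2 + (21 + 9)) = -3862723965/1193906 + (-7/2 + 30) = -3862723965/1193906 + 53/2 = -1915542728/596953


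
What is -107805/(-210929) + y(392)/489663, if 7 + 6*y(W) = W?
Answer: 316809925955/619704761562 ≈ 0.51123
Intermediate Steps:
y(W) = -7/6 + W/6
-107805/(-210929) + y(392)/489663 = -107805/(-210929) + (-7/6 + (⅙)*392)/489663 = -107805*(-1/210929) + (-7/6 + 196/3)*(1/489663) = 107805/210929 + (385/6)*(1/489663) = 107805/210929 + 385/2937978 = 316809925955/619704761562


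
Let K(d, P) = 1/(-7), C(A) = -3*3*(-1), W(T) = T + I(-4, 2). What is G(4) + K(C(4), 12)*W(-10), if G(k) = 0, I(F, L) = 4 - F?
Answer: 2/7 ≈ 0.28571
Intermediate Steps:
W(T) = 8 + T (W(T) = T + (4 - 1*(-4)) = T + (4 + 4) = T + 8 = 8 + T)
C(A) = 9 (C(A) = -9*(-1) = 9)
K(d, P) = -⅐
G(4) + K(C(4), 12)*W(-10) = 0 - (8 - 10)/7 = 0 - ⅐*(-2) = 0 + 2/7 = 2/7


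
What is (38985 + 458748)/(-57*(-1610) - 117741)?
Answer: -165911/8657 ≈ -19.165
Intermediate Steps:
(38985 + 458748)/(-57*(-1610) - 117741) = 497733/(91770 - 117741) = 497733/(-25971) = 497733*(-1/25971) = -165911/8657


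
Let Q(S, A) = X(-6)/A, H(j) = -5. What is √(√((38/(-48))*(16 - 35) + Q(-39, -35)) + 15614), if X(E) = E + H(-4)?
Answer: √(688577400 + 105*√2708790)/210 ≈ 124.97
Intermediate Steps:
X(E) = -5 + E (X(E) = E - 5 = -5 + E)
Q(S, A) = -11/A (Q(S, A) = (-5 - 6)/A = -11/A)
√(√((38/(-48))*(16 - 35) + Q(-39, -35)) + 15614) = √(√((38/(-48))*(16 - 35) - 11/(-35)) + 15614) = √(√((38*(-1/48))*(-19) - 11*(-1/35)) + 15614) = √(√(-19/24*(-19) + 11/35) + 15614) = √(√(361/24 + 11/35) + 15614) = √(√(12899/840) + 15614) = √(√2708790/420 + 15614) = √(15614 + √2708790/420)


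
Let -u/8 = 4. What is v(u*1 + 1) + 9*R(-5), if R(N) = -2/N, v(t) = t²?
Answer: 4823/5 ≈ 964.60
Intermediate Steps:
u = -32 (u = -8*4 = -32)
v(u*1 + 1) + 9*R(-5) = (-32*1 + 1)² + 9*(-2/(-5)) = (-32 + 1)² + 9*(-2*(-⅕)) = (-31)² + 9*(⅖) = 961 + 18/5 = 4823/5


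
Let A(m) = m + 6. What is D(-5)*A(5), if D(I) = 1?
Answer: 11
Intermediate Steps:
A(m) = 6 + m
D(-5)*A(5) = 1*(6 + 5) = 1*11 = 11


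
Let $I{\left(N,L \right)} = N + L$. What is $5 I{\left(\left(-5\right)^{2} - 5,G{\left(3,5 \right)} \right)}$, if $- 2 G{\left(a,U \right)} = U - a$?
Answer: $95$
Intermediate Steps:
$G{\left(a,U \right)} = \frac{a}{2} - \frac{U}{2}$ ($G{\left(a,U \right)} = - \frac{U - a}{2} = \frac{a}{2} - \frac{U}{2}$)
$I{\left(N,L \right)} = L + N$
$5 I{\left(\left(-5\right)^{2} - 5,G{\left(3,5 \right)} \right)} = 5 \left(\left(\frac{1}{2} \cdot 3 - \frac{5}{2}\right) - \left(5 - \left(-5\right)^{2}\right)\right) = 5 \left(\left(\frac{3}{2} - \frac{5}{2}\right) + \left(25 - 5\right)\right) = 5 \left(-1 + 20\right) = 5 \cdot 19 = 95$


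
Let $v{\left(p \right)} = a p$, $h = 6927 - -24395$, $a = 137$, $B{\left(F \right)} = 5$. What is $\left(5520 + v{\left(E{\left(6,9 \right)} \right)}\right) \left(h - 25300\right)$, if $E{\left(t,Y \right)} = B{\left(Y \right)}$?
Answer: $37366510$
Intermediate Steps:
$E{\left(t,Y \right)} = 5$
$h = 31322$ ($h = 6927 + 24395 = 31322$)
$v{\left(p \right)} = 137 p$
$\left(5520 + v{\left(E{\left(6,9 \right)} \right)}\right) \left(h - 25300\right) = \left(5520 + 137 \cdot 5\right) \left(31322 - 25300\right) = \left(5520 + 685\right) 6022 = 6205 \cdot 6022 = 37366510$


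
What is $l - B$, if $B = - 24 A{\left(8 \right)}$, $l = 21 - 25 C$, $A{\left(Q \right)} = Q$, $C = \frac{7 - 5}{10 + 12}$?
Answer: $\frac{2318}{11} \approx 210.73$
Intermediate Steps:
$C = \frac{1}{11}$ ($C = \frac{2}{22} = 2 \cdot \frac{1}{22} = \frac{1}{11} \approx 0.090909$)
$l = \frac{206}{11}$ ($l = 21 - \frac{25}{11} = \frac{206}{11} \approx 18.727$)
$B = -192$ ($B = \left(-24\right) 8 = -192$)
$l - B = \frac{206}{11} - -192 = \frac{206}{11} + 192 = \frac{2318}{11}$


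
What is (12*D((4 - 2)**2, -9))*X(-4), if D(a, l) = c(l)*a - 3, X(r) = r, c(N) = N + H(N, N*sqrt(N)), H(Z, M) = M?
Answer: 1872 + 5184*I ≈ 1872.0 + 5184.0*I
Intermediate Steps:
c(N) = N + N**(3/2) (c(N) = N + N*sqrt(N) = N + N**(3/2))
D(a, l) = -3 + a*(l + l**(3/2)) (D(a, l) = (l + l**(3/2))*a - 3 = a*(l + l**(3/2)) - 3 = -3 + a*(l + l**(3/2)))
(12*D((4 - 2)**2, -9))*X(-4) = (12*(-3 + (4 - 2)**2*(-9 + (-9)**(3/2))))*(-4) = (12*(-3 + 2**2*(-9 - 27*I)))*(-4) = (12*(-3 + 4*(-9 - 27*I)))*(-4) = (12*(-3 + (-36 - 108*I)))*(-4) = (12*(-39 - 108*I))*(-4) = (-468 - 1296*I)*(-4) = 1872 + 5184*I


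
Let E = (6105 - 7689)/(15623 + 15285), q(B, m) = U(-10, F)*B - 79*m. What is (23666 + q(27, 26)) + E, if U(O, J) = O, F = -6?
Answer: 164909238/7727 ≈ 21342.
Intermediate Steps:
q(B, m) = -79*m - 10*B (q(B, m) = -10*B - 79*m = -79*m - 10*B)
E = -396/7727 (E = -1584/30908 = -1584*1/30908 = -396/7727 ≈ -0.051249)
(23666 + q(27, 26)) + E = (23666 + (-79*26 - 10*27)) - 396/7727 = (23666 + (-2054 - 270)) - 396/7727 = (23666 - 2324) - 396/7727 = 21342 - 396/7727 = 164909238/7727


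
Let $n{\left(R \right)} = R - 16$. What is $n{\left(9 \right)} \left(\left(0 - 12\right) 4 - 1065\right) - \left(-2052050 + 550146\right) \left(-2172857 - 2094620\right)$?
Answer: $-6409340768417$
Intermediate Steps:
$n{\left(R \right)} = -16 + R$
$n{\left(9 \right)} \left(\left(0 - 12\right) 4 - 1065\right) - \left(-2052050 + 550146\right) \left(-2172857 - 2094620\right) = \left(-16 + 9\right) \left(\left(0 - 12\right) 4 - 1065\right) - \left(-2052050 + 550146\right) \left(-2172857 - 2094620\right) = - 7 \left(\left(-12\right) 4 - 1065\right) - \left(-1501904\right) \left(-4267477\right) = - 7 \left(-48 - 1065\right) - 6409340776208 = \left(-7\right) \left(-1113\right) - 6409340776208 = 7791 - 6409340776208 = -6409340768417$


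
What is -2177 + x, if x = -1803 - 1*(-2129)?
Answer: -1851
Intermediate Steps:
x = 326 (x = -1803 + 2129 = 326)
-2177 + x = -2177 + 326 = -1851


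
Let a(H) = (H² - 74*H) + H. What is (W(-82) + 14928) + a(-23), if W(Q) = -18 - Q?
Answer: 17200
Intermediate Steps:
a(H) = H² - 73*H
(W(-82) + 14928) + a(-23) = ((-18 - 1*(-82)) + 14928) - 23*(-73 - 23) = ((-18 + 82) + 14928) - 23*(-96) = (64 + 14928) + 2208 = 14992 + 2208 = 17200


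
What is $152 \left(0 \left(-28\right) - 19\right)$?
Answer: $-2888$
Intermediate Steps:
$152 \left(0 \left(-28\right) - 19\right) = 152 \left(0 - 19\right) = 152 \left(-19\right) = -2888$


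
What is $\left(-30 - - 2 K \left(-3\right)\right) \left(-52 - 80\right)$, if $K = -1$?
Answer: $3168$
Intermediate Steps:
$\left(-30 - - 2 K \left(-3\right)\right) \left(-52 - 80\right) = \left(-30 - \left(-2\right) \left(-1\right) \left(-3\right)\right) \left(-52 - 80\right) = \left(-30 - 2 \left(-3\right)\right) \left(-132\right) = \left(-30 - -6\right) \left(-132\right) = \left(-30 + 6\right) \left(-132\right) = \left(-24\right) \left(-132\right) = 3168$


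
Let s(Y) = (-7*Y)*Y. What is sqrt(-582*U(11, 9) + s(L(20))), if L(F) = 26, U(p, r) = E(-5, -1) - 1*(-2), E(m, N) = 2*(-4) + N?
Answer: I*sqrt(658) ≈ 25.652*I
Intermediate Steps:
E(m, N) = -8 + N
U(p, r) = -7 (U(p, r) = (-8 - 1) - 1*(-2) = -9 + 2 = -7)
s(Y) = -7*Y**2
sqrt(-582*U(11, 9) + s(L(20))) = sqrt(-582*(-7) - 7*26**2) = sqrt(4074 - 7*676) = sqrt(4074 - 4732) = sqrt(-658) = I*sqrt(658)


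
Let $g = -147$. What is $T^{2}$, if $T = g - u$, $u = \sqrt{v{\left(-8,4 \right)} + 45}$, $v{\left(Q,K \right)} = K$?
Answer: $23716$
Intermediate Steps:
$u = 7$ ($u = \sqrt{4 + 45} = \sqrt{49} = 7$)
$T = -154$ ($T = -147 - 7 = -154$)
$T^{2} = \left(-154\right)^{2} = 23716$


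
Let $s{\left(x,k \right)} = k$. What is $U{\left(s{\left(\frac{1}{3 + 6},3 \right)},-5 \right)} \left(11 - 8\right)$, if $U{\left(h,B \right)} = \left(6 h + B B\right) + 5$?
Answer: $144$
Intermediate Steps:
$U{\left(h,B \right)} = 5 + B^{2} + 6 h$ ($U{\left(h,B \right)} = \left(6 h + B^{2}\right) + 5 = \left(B^{2} + 6 h\right) + 5 = 5 + B^{2} + 6 h$)
$U{\left(s{\left(\frac{1}{3 + 6},3 \right)},-5 \right)} \left(11 - 8\right) = \left(5 + \left(-5\right)^{2} + 6 \cdot 3\right) \left(11 - 8\right) = \left(5 + 25 + 18\right) 3 = 48 \cdot 3 = 144$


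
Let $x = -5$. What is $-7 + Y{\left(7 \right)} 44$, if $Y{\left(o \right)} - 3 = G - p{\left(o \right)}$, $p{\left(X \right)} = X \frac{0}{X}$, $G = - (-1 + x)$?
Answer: $389$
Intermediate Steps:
$G = 6$ ($G = - (-1 - 5) = \left(-1\right) \left(-6\right) = 6$)
$p{\left(X \right)} = 0$ ($p{\left(X \right)} = X 0 = 0$)
$Y{\left(o \right)} = 9$ ($Y{\left(o \right)} = 3 + \left(6 - 0\right) = 3 + \left(6 + 0\right) = 3 + 6 = 9$)
$-7 + Y{\left(7 \right)} 44 = -7 + 9 \cdot 44 = -7 + 396 = 389$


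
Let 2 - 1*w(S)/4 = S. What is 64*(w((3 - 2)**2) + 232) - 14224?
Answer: 880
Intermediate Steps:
w(S) = 8 - 4*S
64*(w((3 - 2)**2) + 232) - 14224 = 64*((8 - 4*(3 - 2)**2) + 232) - 14224 = 64*((8 - 4*1**2) + 232) - 14224 = 64*((8 - 4*1) + 232) - 14224 = 64*((8 - 4) + 232) - 14224 = 64*(4 + 232) - 14224 = 64*236 - 14224 = 15104 - 14224 = 880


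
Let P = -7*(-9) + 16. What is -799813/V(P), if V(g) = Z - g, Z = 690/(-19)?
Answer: 2170921/313 ≈ 6935.9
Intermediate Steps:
P = 79 (P = 63 + 16 = 79)
Z = -690/19 (Z = 690*(-1/19) = -690/19 ≈ -36.316)
V(g) = -690/19 - g
-799813/V(P) = -799813/(-690/19 - 1*79) = -799813/(-690/19 - 79) = -799813/(-2191/19) = -799813*(-19/2191) = 2170921/313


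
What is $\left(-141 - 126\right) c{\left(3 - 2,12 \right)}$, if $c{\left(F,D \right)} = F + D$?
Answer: $-3471$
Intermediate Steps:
$c{\left(F,D \right)} = D + F$
$\left(-141 - 126\right) c{\left(3 - 2,12 \right)} = \left(-141 - 126\right) \left(12 + \left(3 - 2\right)\right) = - 267 \left(12 + 1\right) = \left(-267\right) 13 = -3471$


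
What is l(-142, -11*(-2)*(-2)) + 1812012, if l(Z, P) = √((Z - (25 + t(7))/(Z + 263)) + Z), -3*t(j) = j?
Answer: 1812012 + 2*I*√77370/33 ≈ 1.812e+6 + 16.858*I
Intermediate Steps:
t(j) = -j/3
l(Z, P) = √(2*Z - 68/(3*(263 + Z))) (l(Z, P) = √((Z - (25 - ⅓*7)/(Z + 263)) + Z) = √((Z - (25 - 7/3)/(263 + Z)) + Z) = √((Z - 68/(3*(263 + Z))) + Z) = √(2*Z - 68/(3*(263 + Z))))
l(-142, -11*(-2)*(-2)) + 1812012 = √6*√(-34/(263 - 142) + 3*(-142))/3 + 1812012 = √6*√(-34/121 - 426)/3 + 1812012 = √6*√(-51580/121)/3 + 1812012 = √6*(2*I*√12895/11)/3 + 1812012 = 2*I*√77370/33 + 1812012 = 1812012 + 2*I*√77370/33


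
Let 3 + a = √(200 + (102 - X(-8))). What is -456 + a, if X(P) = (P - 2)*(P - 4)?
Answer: -459 + √182 ≈ -445.51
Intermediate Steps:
X(P) = (-4 + P)*(-2 + P) (X(P) = (-2 + P)*(-4 + P) = (-4 + P)*(-2 + P))
a = -3 + √182 (a = -3 + √(200 + (102 - (8 + (-8)² - 6*(-8)))) = -3 + √(200 + (102 - (8 + 64 + 48))) = -3 + √(200 + (102 - 1*120)) = -3 + √(200 + (102 - 120)) = -3 + √(200 - 18) = -3 + √182 ≈ 10.491)
-456 + a = -456 + (-3 + √182) = -459 + √182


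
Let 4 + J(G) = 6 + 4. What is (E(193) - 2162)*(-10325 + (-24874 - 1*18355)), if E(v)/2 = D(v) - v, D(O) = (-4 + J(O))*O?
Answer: 95111904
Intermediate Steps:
J(G) = 6 (J(G) = -4 + (6 + 4) = -4 + 10 = 6)
D(O) = 2*O (D(O) = (-4 + 6)*O = 2*O)
E(v) = 2*v (E(v) = 2*(2*v - v) = 2*v)
(E(193) - 2162)*(-10325 + (-24874 - 1*18355)) = (2*193 - 2162)*(-10325 + (-24874 - 1*18355)) = (386 - 2162)*(-10325 + (-24874 - 18355)) = -1776*(-10325 - 43229) = -1776*(-53554) = 95111904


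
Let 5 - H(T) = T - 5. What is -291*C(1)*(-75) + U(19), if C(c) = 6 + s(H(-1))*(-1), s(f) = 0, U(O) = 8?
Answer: 130958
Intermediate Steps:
H(T) = 10 - T (H(T) = 5 - (T - 5) = 5 - (-5 + T) = 5 + (5 - T) = 10 - T)
C(c) = 6 (C(c) = 6 + 0*(-1) = 6 + 0 = 6)
-291*C(1)*(-75) + U(19) = -1746*(-75) + 8 = -291*(-450) + 8 = 130950 + 8 = 130958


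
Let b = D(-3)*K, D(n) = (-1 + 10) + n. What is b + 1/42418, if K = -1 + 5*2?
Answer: 2290573/42418 ≈ 54.000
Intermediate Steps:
D(n) = 9 + n
K = 9 (K = -1 + 10 = 9)
b = 54 (b = (9 - 3)*9 = 6*9 = 54)
b + 1/42418 = 54 + 1/42418 = 2290573/42418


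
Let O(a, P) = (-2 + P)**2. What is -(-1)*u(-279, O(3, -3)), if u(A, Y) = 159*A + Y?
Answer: -44336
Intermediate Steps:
u(A, Y) = Y + 159*A
-(-1)*u(-279, O(3, -3)) = -(-1)*((-2 - 3)**2 + 159*(-279)) = -(-1)*((-5)**2 - 44361) = -(-1)*(25 - 44361) = -(-1)*(-44336) = -1*44336 = -44336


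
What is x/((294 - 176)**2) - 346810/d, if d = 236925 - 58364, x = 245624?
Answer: 9757471156/621570841 ≈ 15.698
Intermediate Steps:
d = 178561
x/((294 - 176)**2) - 346810/d = 245624/((294 - 176)**2) - 346810/178561 = 245624/(118**2) - 346810*1/178561 = 245624/13924 - 346810/178561 = 245624*(1/13924) - 346810/178561 = 61406/3481 - 346810/178561 = 9757471156/621570841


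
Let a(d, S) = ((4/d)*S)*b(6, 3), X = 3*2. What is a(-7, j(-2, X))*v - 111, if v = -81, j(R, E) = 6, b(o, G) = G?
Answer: 5055/7 ≈ 722.14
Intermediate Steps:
X = 6
a(d, S) = 12*S/d (a(d, S) = ((4/d)*S)*3 = (4*S/d)*3 = 12*S/d)
a(-7, j(-2, X))*v - 111 = (12*6/(-7))*(-81) - 111 = (12*6*(-1/7))*(-81) - 111 = -72/7*(-81) - 111 = 5832/7 - 111 = 5055/7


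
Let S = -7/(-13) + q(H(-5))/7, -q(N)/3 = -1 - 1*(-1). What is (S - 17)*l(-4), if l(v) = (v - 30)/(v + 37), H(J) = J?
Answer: 7276/429 ≈ 16.960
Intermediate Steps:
q(N) = 0 (q(N) = -3*(-1 - 1*(-1)) = -3*(-1 + 1) = -3*0 = 0)
S = 7/13 (S = -7/(-13) + 0/7 = -7*(-1/13) + 0*(⅐) = 7/13 + 0 = 7/13 ≈ 0.53846)
l(v) = (-30 + v)/(37 + v)
(S - 17)*l(-4) = (7/13 - 17)*((-30 - 4)/(37 - 4)) = -214*(-34)/(13*33) = -214*(-34)/429 = -214/13*(-34/33) = 7276/429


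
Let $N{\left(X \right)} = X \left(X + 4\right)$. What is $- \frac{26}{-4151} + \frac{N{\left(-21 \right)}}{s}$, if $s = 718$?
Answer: $\frac{1500575}{2980418} \approx 0.50348$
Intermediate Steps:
$N{\left(X \right)} = X \left(4 + X\right)$
$- \frac{26}{-4151} + \frac{N{\left(-21 \right)}}{s} = - \frac{26}{-4151} + \frac{\left(-21\right) \left(4 - 21\right)}{718} = \left(-26\right) \left(- \frac{1}{4151}\right) + \left(-21\right) \left(-17\right) \frac{1}{718} = \frac{26}{4151} + 357 \cdot \frac{1}{718} = \frac{26}{4151} + \frac{357}{718} = \frac{1500575}{2980418}$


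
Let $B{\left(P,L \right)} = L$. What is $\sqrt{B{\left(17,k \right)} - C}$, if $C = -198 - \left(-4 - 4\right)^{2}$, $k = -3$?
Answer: $\sqrt{259} \approx 16.093$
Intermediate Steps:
$C = -262$ ($C = -198 - \left(-8\right)^{2} = -198 - 64 = -262$)
$\sqrt{B{\left(17,k \right)} - C} = \sqrt{-3 - -262} = \sqrt{-3 + 262} = \sqrt{259}$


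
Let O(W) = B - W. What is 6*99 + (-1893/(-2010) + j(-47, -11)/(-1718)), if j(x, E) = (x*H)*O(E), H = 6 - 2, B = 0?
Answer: 343099629/575530 ≈ 596.15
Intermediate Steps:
O(W) = -W (O(W) = 0 - W = -W)
H = 4
j(x, E) = -4*E*x (j(x, E) = (x*4)*(-E) = (4*x)*(-E) = -4*E*x)
6*99 + (-1893/(-2010) + j(-47, -11)/(-1718)) = 6*99 + (-1893/(-2010) - 4*(-11)*(-47)/(-1718)) = 594 + (-1893*(-1/2010) - 2068*(-1/1718)) = 594 + (631/670 + 1034/859) = 594 + 1234809/575530 = 343099629/575530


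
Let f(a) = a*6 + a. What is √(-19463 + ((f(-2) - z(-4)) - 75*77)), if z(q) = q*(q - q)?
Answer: 2*I*√6313 ≈ 158.91*I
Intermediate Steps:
f(a) = 7*a (f(a) = 6*a + a = 7*a)
z(q) = 0 (z(q) = q*0 = 0)
√(-19463 + ((f(-2) - z(-4)) - 75*77)) = √(-19463 + ((7*(-2) - 1*0) - 75*77)) = √(-19463 + ((-14 + 0) - 5775)) = √(-19463 + (-14 - 5775)) = √(-19463 - 5789) = √(-25252) = 2*I*√6313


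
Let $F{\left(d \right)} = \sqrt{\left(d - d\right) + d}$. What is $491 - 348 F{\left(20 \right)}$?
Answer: $491 - 696 \sqrt{5} \approx -1065.3$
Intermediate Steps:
$F{\left(d \right)} = \sqrt{d}$ ($F{\left(d \right)} = \sqrt{0 + d} = \sqrt{d}$)
$491 - 348 F{\left(20 \right)} = 491 - 348 \sqrt{20} = 491 - 348 \cdot 2 \sqrt{5} = 491 - 696 \sqrt{5}$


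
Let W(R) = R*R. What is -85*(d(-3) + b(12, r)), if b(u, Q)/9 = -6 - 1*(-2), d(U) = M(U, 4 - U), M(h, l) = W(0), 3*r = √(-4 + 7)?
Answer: 3060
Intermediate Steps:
W(R) = R²
r = √3/3 (r = √(-4 + 7)/3 = √3/3 ≈ 0.57735)
M(h, l) = 0 (M(h, l) = 0² = 0)
d(U) = 0
b(u, Q) = -36 (b(u, Q) = 9*(-6 - 1*(-2)) = 9*(-6 + 2) = 9*(-4) = -36)
-85*(d(-3) + b(12, r)) = -85*(0 - 36) = -85*(-36) = 3060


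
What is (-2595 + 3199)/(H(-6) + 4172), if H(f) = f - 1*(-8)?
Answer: 302/2087 ≈ 0.14471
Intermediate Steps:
H(f) = 8 + f (H(f) = f + 8 = 8 + f)
(-2595 + 3199)/(H(-6) + 4172) = (-2595 + 3199)/((8 - 6) + 4172) = 604/(2 + 4172) = 604/4174 = 604*(1/4174) = 302/2087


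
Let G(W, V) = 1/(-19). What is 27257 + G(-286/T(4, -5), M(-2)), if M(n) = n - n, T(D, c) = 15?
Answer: 517882/19 ≈ 27257.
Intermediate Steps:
M(n) = 0
G(W, V) = -1/19
27257 + G(-286/T(4, -5), M(-2)) = 27257 - 1/19 = 517882/19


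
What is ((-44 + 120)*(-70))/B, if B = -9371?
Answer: 5320/9371 ≈ 0.56771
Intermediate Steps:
((-44 + 120)*(-70))/B = ((-44 + 120)*(-70))/(-9371) = (76*(-70))*(-1/9371) = -5320*(-1/9371) = 5320/9371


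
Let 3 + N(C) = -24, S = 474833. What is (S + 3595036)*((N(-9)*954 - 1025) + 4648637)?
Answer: 18810340317126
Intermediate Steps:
N(C) = -27 (N(C) = -3 - 24 = -27)
(S + 3595036)*((N(-9)*954 - 1025) + 4648637) = (474833 + 3595036)*((-27*954 - 1025) + 4648637) = 4069869*((-25758 - 1025) + 4648637) = 4069869*(-26783 + 4648637) = 4069869*4621854 = 18810340317126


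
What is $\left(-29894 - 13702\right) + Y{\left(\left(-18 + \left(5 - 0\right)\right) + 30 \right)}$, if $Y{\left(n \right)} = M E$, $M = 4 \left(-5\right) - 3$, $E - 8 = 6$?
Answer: $-43918$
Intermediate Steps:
$E = 14$ ($E = 8 + 6 = 14$)
$M = -23$ ($M = -20 - 3 = -23$)
$Y{\left(n \right)} = -322$ ($Y{\left(n \right)} = \left(-23\right) 14 = -322$)
$\left(-29894 - 13702\right) + Y{\left(\left(-18 + \left(5 - 0\right)\right) + 30 \right)} = \left(-29894 - 13702\right) - 322 = -43596 - 322 = -43918$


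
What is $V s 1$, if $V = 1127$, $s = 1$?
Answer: $1127$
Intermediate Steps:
$V s 1 = 1127 \cdot 1 \cdot 1 = 1127 \cdot 1 = 1127$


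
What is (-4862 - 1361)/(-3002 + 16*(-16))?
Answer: 6223/3258 ≈ 1.9101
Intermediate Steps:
(-4862 - 1361)/(-3002 + 16*(-16)) = -6223/(-3002 - 256) = -6223/(-3258) = -6223*(-1/3258) = 6223/3258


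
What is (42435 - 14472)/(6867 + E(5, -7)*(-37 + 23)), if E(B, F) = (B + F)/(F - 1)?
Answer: 55926/13727 ≈ 4.0742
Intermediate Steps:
E(B, F) = (B + F)/(-1 + F)
(42435 - 14472)/(6867 + E(5, -7)*(-37 + 23)) = (42435 - 14472)/(6867 + ((5 - 7)/(-1 - 7))*(-37 + 23)) = 27963/(6867 + (-2/(-8))*(-14)) = 27963/(6867 - ⅛*(-2)*(-14)) = 27963/(6867 + (¼)*(-14)) = 27963/(6867 - 7/2) = 27963/(13727/2) = 27963*(2/13727) = 55926/13727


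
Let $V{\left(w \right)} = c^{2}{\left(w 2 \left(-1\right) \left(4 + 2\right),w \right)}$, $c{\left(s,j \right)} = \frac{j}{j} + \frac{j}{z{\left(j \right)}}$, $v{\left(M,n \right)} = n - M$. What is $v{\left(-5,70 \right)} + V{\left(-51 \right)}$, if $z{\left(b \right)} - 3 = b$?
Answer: $\frac{20289}{256} \approx 79.254$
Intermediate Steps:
$z{\left(b \right)} = 3 + b$
$c{\left(s,j \right)} = 1 + \frac{j}{3 + j}$ ($c{\left(s,j \right)} = \frac{j}{j} + \frac{j}{3 + j} = 1 + \frac{j}{3 + j}$)
$V{\left(w \right)} = \frac{\left(3 + 2 w\right)^{2}}{\left(3 + w\right)^{2}}$ ($V{\left(w \right)} = \left(\frac{3 + 2 w}{3 + w}\right)^{2} = \frac{\left(3 + 2 w\right)^{2}}{\left(3 + w\right)^{2}}$)
$v{\left(-5,70 \right)} + V{\left(-51 \right)} = \left(70 - -5\right) + \frac{\left(3 + 2 \left(-51\right)\right)^{2}}{\left(3 - 51\right)^{2}} = \left(70 + 5\right) + \frac{\left(3 - 102\right)^{2}}{2304} = 75 + \frac{\left(-99\right)^{2}}{2304} = 75 + \frac{1}{2304} \cdot 9801 = 75 + \frac{1089}{256} = \frac{20289}{256}$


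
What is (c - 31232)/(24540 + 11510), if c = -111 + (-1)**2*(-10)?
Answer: -4479/5150 ≈ -0.86971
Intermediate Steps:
c = -121 (c = -111 + 1*(-10) = -111 - 10 = -121)
(c - 31232)/(24540 + 11510) = (-121 - 31232)/(24540 + 11510) = -31353/36050 = -31353*1/36050 = -4479/5150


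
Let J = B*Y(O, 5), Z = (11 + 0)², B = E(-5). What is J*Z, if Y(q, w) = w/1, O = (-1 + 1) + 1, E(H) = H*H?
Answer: 15125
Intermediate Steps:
E(H) = H²
B = 25 (B = (-5)² = 25)
O = 1 (O = 0 + 1 = 1)
Z = 121 (Z = 11² = 121)
Y(q, w) = w (Y(q, w) = w*1 = w)
J = 125 (J = 25*5 = 125)
J*Z = 125*121 = 15125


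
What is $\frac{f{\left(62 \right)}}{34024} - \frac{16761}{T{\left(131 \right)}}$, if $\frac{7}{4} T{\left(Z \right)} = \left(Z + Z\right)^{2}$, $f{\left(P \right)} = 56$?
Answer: $- \frac{497069699}{1167771728} \approx -0.42566$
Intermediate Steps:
$T{\left(Z \right)} = \frac{16 Z^{2}}{7}$ ($T{\left(Z \right)} = \frac{4 \left(Z + Z\right)^{2}}{7} = \frac{4 \left(2 Z\right)^{2}}{7} = \frac{4 \cdot 4 Z^{2}}{7} = \frac{16 Z^{2}}{7}$)
$\frac{f{\left(62 \right)}}{34024} - \frac{16761}{T{\left(131 \right)}} = \frac{56}{34024} - \frac{16761}{\frac{16}{7} \cdot 131^{2}} = 56 \cdot \frac{1}{34024} - \frac{16761}{\frac{16}{7} \cdot 17161} = \frac{7}{4253} - \frac{16761}{\frac{274576}{7}} = \frac{7}{4253} - \frac{117327}{274576} = - \frac{497069699}{1167771728}$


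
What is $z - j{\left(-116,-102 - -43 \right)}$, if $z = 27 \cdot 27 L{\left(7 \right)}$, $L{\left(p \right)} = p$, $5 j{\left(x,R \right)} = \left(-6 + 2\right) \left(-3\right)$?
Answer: $\frac{25503}{5} \approx 5100.6$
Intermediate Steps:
$j{\left(x,R \right)} = \frac{12}{5}$ ($j{\left(x,R \right)} = \frac{\left(-6 + 2\right) \left(-3\right)}{5} = \frac{\left(-4\right) \left(-3\right)}{5} = \frac{1}{5} \cdot 12 = \frac{12}{5}$)
$z = 5103$ ($z = 27 \cdot 27 \cdot 7 = 729 \cdot 7 = 5103$)
$z - j{\left(-116,-102 - -43 \right)} = 5103 - \frac{12}{5} = \frac{25503}{5}$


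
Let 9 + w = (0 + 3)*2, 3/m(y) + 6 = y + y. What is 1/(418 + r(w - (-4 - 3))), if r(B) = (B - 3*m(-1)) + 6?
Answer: 8/3433 ≈ 0.0023303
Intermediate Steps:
m(y) = 3/(-6 + 2*y) (m(y) = 3/(-6 + (y + y)) = 3/(-6 + 2*y))
w = -3 (w = -9 + (0 + 3)*2 = -9 + 3*2 = -9 + 6 = -3)
r(B) = 57/8 + B (r(B) = (B - 9/(2*(-3 - 1))) + 6 = (B - 9/(2*(-4))) + 6 = (B - 9*(-1)/(2*4)) + 6 = (B - 3*(-3/8)) + 6 = (B + 9/8) + 6 = (9/8 + B) + 6 = 57/8 + B)
1/(418 + r(w - (-4 - 3))) = 1/(418 + (57/8 + (-3 - (-4 - 3)))) = 1/(418 + (57/8 + (-3 - 1*(-7)))) = 1/(418 + (57/8 + (-3 + 7))) = 1/(418 + (57/8 + 4)) = 1/(418 + 89/8) = 1/(3433/8) = 8/3433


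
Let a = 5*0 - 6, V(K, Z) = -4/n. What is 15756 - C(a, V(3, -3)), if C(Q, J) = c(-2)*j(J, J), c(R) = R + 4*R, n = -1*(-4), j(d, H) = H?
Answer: 15746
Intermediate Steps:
n = 4
c(R) = 5*R
V(K, Z) = -1 (V(K, Z) = -4/4 = -4*¼ = -1)
a = -6 (a = 0 - 6 = -6)
C(Q, J) = -10*J (C(Q, J) = (5*(-2))*J = -10*J)
15756 - C(a, V(3, -3)) = 15756 - (-10)*(-1) = 15756 - 1*10 = 15756 - 10 = 15746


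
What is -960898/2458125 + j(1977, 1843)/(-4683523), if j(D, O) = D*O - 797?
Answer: -13454880047404/11512684974375 ≈ -1.1687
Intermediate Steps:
j(D, O) = -797 + D*O
-960898/2458125 + j(1977, 1843)/(-4683523) = -960898/2458125 + (-797 + 1977*1843)/(-4683523) = -960898*1/2458125 + (-797 + 3643611)*(-1/4683523) = -960898/2458125 + 3642814*(-1/4683523) = -960898/2458125 - 3642814/4683523 = -13454880047404/11512684974375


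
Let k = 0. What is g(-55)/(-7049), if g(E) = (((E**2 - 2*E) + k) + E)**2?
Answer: -1355200/1007 ≈ -1345.8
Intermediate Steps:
g(E) = (E**2 - E)**2 (g(E) = (((E**2 - 2*E) + 0) + E)**2 = ((E**2 - 2*E) + E)**2 = (E**2 - E)**2)
g(-55)/(-7049) = ((-55)**2*(-1 - 55)**2)/(-7049) = (3025*(-56)**2)*(-1/7049) = (3025*3136)*(-1/7049) = 9486400*(-1/7049) = -1355200/1007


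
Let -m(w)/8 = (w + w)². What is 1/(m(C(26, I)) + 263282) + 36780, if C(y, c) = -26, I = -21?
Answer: 8887887001/241650 ≈ 36780.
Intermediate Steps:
m(w) = -32*w² (m(w) = -8*(w + w)² = -8*4*w² = -32*w²)
1/(m(C(26, I)) + 263282) + 36780 = 1/(-32*(-26)² + 263282) + 36780 = 1/(-32*676 + 263282) + 36780 = 1/(-21632 + 263282) + 36780 = 1/241650 + 36780 = 8887887001/241650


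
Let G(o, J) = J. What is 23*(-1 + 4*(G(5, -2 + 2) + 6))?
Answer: 529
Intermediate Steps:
23*(-1 + 4*(G(5, -2 + 2) + 6)) = 23*(-1 + 4*((-2 + 2) + 6)) = 23*(-1 + 4*(0 + 6)) = 23*(-1 + 4*6) = 23*(-1 + 24) = 23*23 = 529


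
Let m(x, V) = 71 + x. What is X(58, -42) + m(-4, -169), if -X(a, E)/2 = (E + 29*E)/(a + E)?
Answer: 449/2 ≈ 224.50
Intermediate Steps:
X(a, E) = -60*E/(E + a) (X(a, E) = -2*(E + 29*E)/(a + E) = -2*30*E/(E + a) = -60*E/(E + a))
X(58, -42) + m(-4, -169) = -60*(-42)/(-42 + 58) + (71 - 4) = -60*(-42)/16 + 67 = -60*(-42)*1/16 + 67 = 315/2 + 67 = 449/2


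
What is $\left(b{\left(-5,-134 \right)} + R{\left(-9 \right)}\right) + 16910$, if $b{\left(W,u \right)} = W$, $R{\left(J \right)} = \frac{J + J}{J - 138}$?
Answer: $\frac{828351}{49} \approx 16905.0$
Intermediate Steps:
$R{\left(J \right)} = \frac{2 J}{-138 + J}$
$\left(b{\left(-5,-134 \right)} + R{\left(-9 \right)}\right) + 16910 = \left(-5 + 2 \left(-9\right) \frac{1}{-138 - 9}\right) + 16910 = \left(-5 + 2 \left(-9\right) \frac{1}{-147}\right) + 16910 = \left(-5 + 2 \left(-9\right) \left(- \frac{1}{147}\right)\right) + 16910 = \left(-5 + \frac{6}{49}\right) + 16910 = - \frac{239}{49} + 16910 = \frac{828351}{49}$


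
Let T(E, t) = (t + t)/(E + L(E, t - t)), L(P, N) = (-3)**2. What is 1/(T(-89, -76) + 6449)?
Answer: 10/64509 ≈ 0.00015502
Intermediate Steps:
L(P, N) = 9
T(E, t) = 2*t/(9 + E) (T(E, t) = (t + t)/(E + 9) = (2*t)/(9 + E) = 2*t/(9 + E))
1/(T(-89, -76) + 6449) = 1/(2*(-76)/(9 - 89) + 6449) = 1/(2*(-76)/(-80) + 6449) = 1/(2*(-76)*(-1/80) + 6449) = 1/(19/10 + 6449) = 1/(64509/10) = 10/64509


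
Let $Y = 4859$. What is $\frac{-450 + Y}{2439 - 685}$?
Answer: $\frac{4409}{1754} \approx 2.5137$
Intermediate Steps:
$\frac{-450 + Y}{2439 - 685} = \frac{-450 + 4859}{2439 - 685} = \frac{4409}{1754}$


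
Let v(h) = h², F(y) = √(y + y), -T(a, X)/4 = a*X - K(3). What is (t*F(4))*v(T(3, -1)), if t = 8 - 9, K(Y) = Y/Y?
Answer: -512*√2 ≈ -724.08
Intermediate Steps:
K(Y) = 1
T(a, X) = 4 - 4*X*a (T(a, X) = -4*(a*X - 1*1) = -4*(X*a - 1) = -4*(-1 + X*a) = 4 - 4*X*a)
t = -1
F(y) = √2*√y (F(y) = √(2*y) = √2*√y)
(t*F(4))*v(T(3, -1)) = (-√2*√4)*(4 - 4*(-1)*3)² = (-√2*2)*(4 + 12)² = -2*√2*16² = -2*√2*256 = -512*√2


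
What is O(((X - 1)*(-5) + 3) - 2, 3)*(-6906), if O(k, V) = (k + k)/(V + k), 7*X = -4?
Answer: -856344/83 ≈ -10317.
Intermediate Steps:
X = -4/7 (X = (⅐)*(-4) = -4/7 ≈ -0.57143)
O(k, V) = 2*k/(V + k) (O(k, V) = (2*k)/(V + k) = 2*k/(V + k))
O(((X - 1)*(-5) + 3) - 2, 3)*(-6906) = (2*(((-4/7 - 1)*(-5) + 3) - 2)/(3 + (((-4/7 - 1)*(-5) + 3) - 2)))*(-6906) = (2*((-11/7*(-5) + 3) - 2)/(3 + ((-11/7*(-5) + 3) - 2)))*(-6906) = (2*((55/7 + 3) - 2)/(3 + ((55/7 + 3) - 2)))*(-6906) = (2*(76/7 - 2)/(3 + (76/7 - 2)))*(-6906) = (2*(62/7)/(3 + 62/7))*(-6906) = (2*(62/7)/(83/7))*(-6906) = (2*(62/7)*(7/83))*(-6906) = (124/83)*(-6906) = -856344/83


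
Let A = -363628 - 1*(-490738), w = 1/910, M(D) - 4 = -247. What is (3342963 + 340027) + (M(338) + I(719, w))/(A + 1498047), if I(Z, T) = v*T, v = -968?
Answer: 2723373825529601/739446435 ≈ 3.6830e+6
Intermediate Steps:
M(D) = -243 (M(D) = 4 - 247 = -243)
w = 1/910 ≈ 0.0010989
A = 127110 (A = -363628 + 490738 = 127110)
I(Z, T) = -968*T
(3342963 + 340027) + (M(338) + I(719, w))/(A + 1498047) = (3342963 + 340027) + (-243 - 968*1/910)/(127110 + 1498047) = 3682990 + (-243 - 484/455)/1625157 = 3682990 - 111049/455*1/1625157 = 3682990 - 111049/739446435 = 2723373825529601/739446435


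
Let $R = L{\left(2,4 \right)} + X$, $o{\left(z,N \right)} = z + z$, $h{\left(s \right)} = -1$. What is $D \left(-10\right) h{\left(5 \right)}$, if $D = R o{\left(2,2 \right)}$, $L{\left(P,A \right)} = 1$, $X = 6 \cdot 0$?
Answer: $40$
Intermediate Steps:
$X = 0$
$o{\left(z,N \right)} = 2 z$
$R = 1$ ($R = 1 + 0 = 1$)
$D = 4$ ($D = 1 \cdot 2 \cdot 2 = 1 \cdot 4 = 4$)
$D \left(-10\right) h{\left(5 \right)} = 4 \left(-10\right) \left(-1\right) = \left(-40\right) \left(-1\right) = 40$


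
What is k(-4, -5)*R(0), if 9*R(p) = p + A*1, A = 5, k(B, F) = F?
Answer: -25/9 ≈ -2.7778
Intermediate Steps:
R(p) = 5/9 + p/9 (R(p) = (p + 5*1)/9 = (p + 5)/9 = (5 + p)/9 = 5/9 + p/9)
k(-4, -5)*R(0) = -5*(5/9 + (1/9)*0) = -5*(5/9 + 0) = -5*5/9 = -25/9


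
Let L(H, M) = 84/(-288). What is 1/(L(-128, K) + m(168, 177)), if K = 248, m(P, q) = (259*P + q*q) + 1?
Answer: 24/1796201 ≈ 1.3362e-5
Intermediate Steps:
m(P, q) = 1 + q**2 + 259*P (m(P, q) = (259*P + q**2) + 1 = (q**2 + 259*P) + 1 = 1 + q**2 + 259*P)
L(H, M) = -7/24 (L(H, M) = 84*(-1/288) = -7/24)
1/(L(-128, K) + m(168, 177)) = 1/(-7/24 + (1 + 177**2 + 259*168)) = 1/(-7/24 + (1 + 31329 + 43512)) = 1/(-7/24 + 74842) = 1/(1796201/24) = 24/1796201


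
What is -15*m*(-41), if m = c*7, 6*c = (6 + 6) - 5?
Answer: 10045/2 ≈ 5022.5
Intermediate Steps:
c = 7/6 (c = ((6 + 6) - 5)/6 = (12 - 5)/6 = (⅙)*7 = 7/6 ≈ 1.1667)
m = 49/6 (m = (7/6)*7 = 49/6 ≈ 8.1667)
-15*m*(-41) = -15*49/6*(-41) = -245/2*(-41) = 10045/2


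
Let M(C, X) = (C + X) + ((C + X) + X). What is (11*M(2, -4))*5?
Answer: -440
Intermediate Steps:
M(C, X) = 2*C + 3*X (M(C, X) = (C + X) + (C + 2*X) = 2*C + 3*X)
(11*M(2, -4))*5 = (11*(2*2 + 3*(-4)))*5 = (11*(4 - 12))*5 = (11*(-8))*5 = -88*5 = -440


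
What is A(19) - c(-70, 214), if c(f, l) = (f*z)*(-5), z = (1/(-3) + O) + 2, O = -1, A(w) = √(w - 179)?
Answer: -700/3 + 4*I*√10 ≈ -233.33 + 12.649*I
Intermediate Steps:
A(w) = √(-179 + w)
z = ⅔ (z = (1/(-3) - 1) + 2 = (1*(-⅓) - 1) + 2 = (-⅓ - 1) + 2 = -4/3 + 2 = ⅔ ≈ 0.66667)
c(f, l) = -10*f/3 (c(f, l) = (f*(⅔))*(-5) = (2*f/3)*(-5) = -10*f/3)
A(19) - c(-70, 214) = √(-179 + 19) - (-10)*(-70)/3 = √(-160) - 1*700/3 = 4*I*√10 - 700/3 = -700/3 + 4*I*√10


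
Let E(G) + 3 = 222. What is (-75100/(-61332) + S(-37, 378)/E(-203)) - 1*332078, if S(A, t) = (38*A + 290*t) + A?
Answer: -371143630880/1119309 ≈ -3.3158e+5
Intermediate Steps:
E(G) = 219 (E(G) = -3 + 222 = 219)
S(A, t) = 39*A + 290*t
(-75100/(-61332) + S(-37, 378)/E(-203)) - 1*332078 = (-75100/(-61332) + (39*(-37) + 290*378)/219) - 1*332078 = (-75100*(-1/61332) + (-1443 + 109620)*(1/219)) - 332078 = (18775/15333 + 108177*(1/219)) - 332078 = (18775/15333 + 36059/73) - 332078 = 554263222/1119309 - 332078 = -371143630880/1119309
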